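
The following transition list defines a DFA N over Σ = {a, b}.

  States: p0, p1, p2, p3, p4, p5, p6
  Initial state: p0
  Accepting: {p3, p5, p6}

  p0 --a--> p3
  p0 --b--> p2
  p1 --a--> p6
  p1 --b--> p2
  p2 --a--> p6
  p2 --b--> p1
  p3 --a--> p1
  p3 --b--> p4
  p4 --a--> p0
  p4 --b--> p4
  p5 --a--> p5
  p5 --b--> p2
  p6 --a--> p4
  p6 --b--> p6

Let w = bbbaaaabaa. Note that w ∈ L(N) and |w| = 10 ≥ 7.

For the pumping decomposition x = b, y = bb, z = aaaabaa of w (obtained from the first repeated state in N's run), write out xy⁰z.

baaaabaa

xy⁰z = xz = b·aaaabaa = baaaabaa.
Reading y = bb takes N from p2 back to p2, so after x the machine is still in p2, and z then leads to the accepting state p3. Hence baaaabaa ∈ L(N).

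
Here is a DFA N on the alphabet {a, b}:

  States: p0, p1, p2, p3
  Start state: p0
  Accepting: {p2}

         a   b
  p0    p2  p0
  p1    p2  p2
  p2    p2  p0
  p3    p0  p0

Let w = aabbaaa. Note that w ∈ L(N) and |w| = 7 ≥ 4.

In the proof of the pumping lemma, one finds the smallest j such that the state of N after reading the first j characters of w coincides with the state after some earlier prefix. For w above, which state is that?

Run of N on w = a a b b a a a:
  step 0: p0  (start)
  step 1: p2  (read a: p0→p2)
  step 2: p2  (read a: p2→p2)   ← first repeat (p2 seen earlier)
  step 3: p0  (read b: p2→p0)
  step 4: p0  (read b: p0→p0)
  step 5: p2  (read a: p0→p2)
  step 6: p2  (read a: p2→p2)
  step 7: p2  (read a: p2→p2)

The earliest repeat is at step j = 2: N is in p2, which it already visited at step i = 1.
Pumping length from the standard proof: p = 4 (the number of states). The repeated state found above gives |xy| = j ≤ 4 and |y| = j − i ≥ 1.

p2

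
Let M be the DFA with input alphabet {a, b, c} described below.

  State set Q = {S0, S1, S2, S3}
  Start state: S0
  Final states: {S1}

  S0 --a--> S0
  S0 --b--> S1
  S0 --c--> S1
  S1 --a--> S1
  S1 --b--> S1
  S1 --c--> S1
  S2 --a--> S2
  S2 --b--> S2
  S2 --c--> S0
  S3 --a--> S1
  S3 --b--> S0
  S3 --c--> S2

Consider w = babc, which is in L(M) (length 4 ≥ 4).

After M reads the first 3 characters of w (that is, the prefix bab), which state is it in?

Run of M on the first 3 characters of w = b a b:
  step 0: S0  (start)
  step 1: S1  (read b: S0→S1)
  step 2: S1  (read a: S1→S1)
  step 3: S1  (read b: S1→S1)

After reading 3 characters, M is in state S1.
(This kind of state-tracing is the core of the pumping-lemma construction: with 4 states, pigeonhole forces a repeat within the first 4 steps.)

S1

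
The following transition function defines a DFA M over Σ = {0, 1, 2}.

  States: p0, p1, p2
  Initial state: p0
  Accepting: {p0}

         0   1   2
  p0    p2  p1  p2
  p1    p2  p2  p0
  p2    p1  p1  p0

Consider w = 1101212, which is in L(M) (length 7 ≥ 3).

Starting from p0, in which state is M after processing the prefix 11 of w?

Run of M on the first 2 characters of w = 1 1:
  step 0: p0  (start)
  step 1: p1  (read 1: p0→p1)
  step 2: p2  (read 1: p1→p2)

After reading 2 characters, M is in state p2.
(This kind of state-tracing is the core of the pumping-lemma construction: with 3 states, pigeonhole forces a repeat within the first 3 steps.)

p2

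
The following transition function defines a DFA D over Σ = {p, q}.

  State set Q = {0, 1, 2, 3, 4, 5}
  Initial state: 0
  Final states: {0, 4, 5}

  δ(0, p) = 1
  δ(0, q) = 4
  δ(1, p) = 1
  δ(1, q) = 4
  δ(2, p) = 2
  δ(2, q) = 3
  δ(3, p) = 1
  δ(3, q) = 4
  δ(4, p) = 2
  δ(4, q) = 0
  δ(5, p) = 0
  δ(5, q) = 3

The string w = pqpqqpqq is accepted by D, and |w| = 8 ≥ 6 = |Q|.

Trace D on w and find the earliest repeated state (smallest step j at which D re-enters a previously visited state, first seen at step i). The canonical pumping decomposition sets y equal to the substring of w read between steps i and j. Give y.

pqq

State sequence: 0 -p-> 1 -q-> 4 -p-> 2 -q-> 3 -q-> 4 -p-> 2 -q-> 3 -q-> 4
First repeat at step 5: 4 was already visited.

So i = 2, j = 5, giving x = w[0:2] = pq, y = w[2:5] = pqq, z = w[5:8] = pqq.
Check: |xy| = 5 ≤ 6 and |y| = 3 ≥ 1. Reading y takes D from 4 back to 4, so every xyⁱz is accepted.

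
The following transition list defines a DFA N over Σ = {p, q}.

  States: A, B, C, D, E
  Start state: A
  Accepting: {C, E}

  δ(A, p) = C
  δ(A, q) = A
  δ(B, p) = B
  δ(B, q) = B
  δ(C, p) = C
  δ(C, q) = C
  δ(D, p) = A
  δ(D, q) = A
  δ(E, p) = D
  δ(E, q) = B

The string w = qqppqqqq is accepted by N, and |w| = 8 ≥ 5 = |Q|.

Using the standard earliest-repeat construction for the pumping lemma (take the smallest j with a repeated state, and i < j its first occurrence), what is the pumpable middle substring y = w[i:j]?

q

Run of N on w = q q p p q q q q:
  step 0: A  (start)
  step 1: A  (read q: A→A)   ← first repeat (A seen earlier)
  step 2: A  (read q: A→A)
  step 3: C  (read p: A→C)
  step 4: C  (read p: C→C)
  step 5: C  (read q: C→C)
  step 6: C  (read q: C→C)
  step 7: C  (read q: C→C)
  step 8: C  (read q: C→C)

So i = 0, j = 1, giving x = w[0:0] = ε, y = w[0:1] = q, z = w[1:8] = qppqqqq.
Check: |xy| = 1 ≤ 5 and |y| = 1 ≥ 1. Reading y takes N from A back to A, so every xyⁱz is accepted.
Since N has 5 states, any run of length ≥ 5 visits 5+1 states, so by pigeonhole some state repeats within the first 5 steps — that repeat gives the pumpable loop.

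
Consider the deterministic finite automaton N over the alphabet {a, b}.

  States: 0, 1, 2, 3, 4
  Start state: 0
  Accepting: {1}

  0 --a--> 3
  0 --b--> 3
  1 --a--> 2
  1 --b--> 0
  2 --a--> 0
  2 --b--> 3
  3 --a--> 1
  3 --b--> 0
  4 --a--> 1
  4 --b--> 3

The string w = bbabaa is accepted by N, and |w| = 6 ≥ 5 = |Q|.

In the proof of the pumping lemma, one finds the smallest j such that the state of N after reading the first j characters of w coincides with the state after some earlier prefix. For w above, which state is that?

0

Run of N on w = b b a b a a:
  step 0: 0  (start)
  step 1: 3  (read b: 0→3)
  step 2: 0  (read b: 3→0)   ← first repeat (0 seen earlier)
  step 3: 3  (read a: 0→3)
  step 4: 0  (read b: 3→0)
  step 5: 3  (read a: 0→3)
  step 6: 1  (read a: 3→1)

The earliest repeat is at step j = 2: N is in 0, which it already visited at step i = 0.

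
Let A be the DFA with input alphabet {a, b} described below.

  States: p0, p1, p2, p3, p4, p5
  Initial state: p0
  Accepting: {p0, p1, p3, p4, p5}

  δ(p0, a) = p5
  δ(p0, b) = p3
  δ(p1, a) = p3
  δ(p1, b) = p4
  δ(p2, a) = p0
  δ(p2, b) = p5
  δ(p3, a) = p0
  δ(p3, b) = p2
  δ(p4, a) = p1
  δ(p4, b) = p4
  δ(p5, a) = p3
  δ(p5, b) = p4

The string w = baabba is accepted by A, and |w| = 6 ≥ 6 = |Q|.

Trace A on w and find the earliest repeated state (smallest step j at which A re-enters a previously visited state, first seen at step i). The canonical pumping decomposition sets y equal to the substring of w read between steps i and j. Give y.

Run of A on w = b a a b b a:
  step 0: p0  (start)
  step 1: p3  (read b: p0→p3)
  step 2: p0  (read a: p3→p0)   ← first repeat (p0 seen earlier)
  step 3: p5  (read a: p0→p5)
  step 4: p4  (read b: p5→p4)
  step 5: p4  (read b: p4→p4)
  step 6: p1  (read a: p4→p1)

So i = 0, j = 2, giving x = w[0:0] = ε, y = w[0:2] = ba, z = w[2:6] = abba.
Check: |xy| = 2 ≤ 6 and |y| = 2 ≥ 1. Reading y takes A from p0 back to p0, so every xyⁱz is accepted.

ba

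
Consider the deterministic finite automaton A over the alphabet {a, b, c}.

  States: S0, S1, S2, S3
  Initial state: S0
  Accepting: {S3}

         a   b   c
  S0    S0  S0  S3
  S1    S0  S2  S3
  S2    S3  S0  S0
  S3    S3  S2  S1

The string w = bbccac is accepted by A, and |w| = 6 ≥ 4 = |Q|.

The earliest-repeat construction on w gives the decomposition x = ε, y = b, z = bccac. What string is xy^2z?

xy^2z = ε·b·b·bccac = bbbccac.
Reading y = b takes A from S0 back to S0, so after x·y·y the machine is still in S0, and z then leads to the accepting state S3. Hence bbbccac ∈ L(A).

bbbccac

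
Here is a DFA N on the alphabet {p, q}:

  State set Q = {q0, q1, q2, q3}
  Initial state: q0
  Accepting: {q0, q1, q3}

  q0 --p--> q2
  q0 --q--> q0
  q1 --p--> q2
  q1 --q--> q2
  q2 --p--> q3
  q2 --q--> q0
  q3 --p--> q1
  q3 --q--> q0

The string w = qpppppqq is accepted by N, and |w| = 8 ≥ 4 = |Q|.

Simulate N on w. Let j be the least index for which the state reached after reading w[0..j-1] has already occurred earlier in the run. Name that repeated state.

q0

State sequence: q0 -q-> q0 -p-> q2 -p-> q3 -p-> q1 -p-> q2 -p-> q3 -q-> q0 -q-> q0
First repeat at step 1: q0 was already visited.

The earliest repeat is at step j = 1: N is in q0, which it already visited at step i = 0.
The DFA has 4 states, so the proof of the pumping lemma guarantees a repeated state among the first 4+1 visited; the segment between the two visits is the pumpable y.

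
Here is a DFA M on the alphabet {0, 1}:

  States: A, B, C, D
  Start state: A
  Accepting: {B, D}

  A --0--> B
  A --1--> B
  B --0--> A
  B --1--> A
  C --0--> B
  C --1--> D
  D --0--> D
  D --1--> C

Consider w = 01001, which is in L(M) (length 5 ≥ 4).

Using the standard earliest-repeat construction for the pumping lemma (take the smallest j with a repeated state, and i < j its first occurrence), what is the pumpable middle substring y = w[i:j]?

01

Run of M on w = 0 1 0 0 1:
  step 0: A  (start)
  step 1: B  (read 0: A→B)
  step 2: A  (read 1: B→A)   ← first repeat (A seen earlier)
  step 3: B  (read 0: A→B)
  step 4: A  (read 0: B→A)
  step 5: B  (read 1: A→B)

So i = 0, j = 2, giving x = w[0:0] = ε, y = w[0:2] = 01, z = w[2:5] = 001.
Check: |xy| = 2 ≤ 4 and |y| = 2 ≥ 1. Reading y takes M from A back to A, so every xyⁱz is accepted.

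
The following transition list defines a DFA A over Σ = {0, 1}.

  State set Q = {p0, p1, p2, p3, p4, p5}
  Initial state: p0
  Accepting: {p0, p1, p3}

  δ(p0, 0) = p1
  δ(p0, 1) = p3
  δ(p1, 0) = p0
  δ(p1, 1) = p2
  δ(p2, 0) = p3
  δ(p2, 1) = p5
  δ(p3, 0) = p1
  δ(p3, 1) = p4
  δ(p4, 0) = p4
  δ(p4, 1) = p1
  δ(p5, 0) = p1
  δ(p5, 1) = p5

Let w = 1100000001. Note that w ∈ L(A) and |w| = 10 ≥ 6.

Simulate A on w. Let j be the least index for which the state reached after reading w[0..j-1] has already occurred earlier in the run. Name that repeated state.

p4

Run of A on w = 1 1 0 0 0 0 0 0 0 1:
  step 0: p0  (start)
  step 1: p3  (read 1: p0→p3)
  step 2: p4  (read 1: p3→p4)
  step 3: p4  (read 0: p4→p4)   ← first repeat (p4 seen earlier)
  step 4: p4  (read 0: p4→p4)
  step 5: p4  (read 0: p4→p4)
  step 6: p4  (read 0: p4→p4)
  step 7: p4  (read 0: p4→p4)
  step 8: p4  (read 0: p4→p4)
  step 9: p4  (read 0: p4→p4)
  step 10: p1  (read 1: p4→p1)

The earliest repeat is at step j = 3: A is in p4, which it already visited at step i = 2.
The DFA has 6 states, so the proof of the pumping lemma guarantees a repeated state among the first 6+1 visited; the segment between the two visits is the pumpable y.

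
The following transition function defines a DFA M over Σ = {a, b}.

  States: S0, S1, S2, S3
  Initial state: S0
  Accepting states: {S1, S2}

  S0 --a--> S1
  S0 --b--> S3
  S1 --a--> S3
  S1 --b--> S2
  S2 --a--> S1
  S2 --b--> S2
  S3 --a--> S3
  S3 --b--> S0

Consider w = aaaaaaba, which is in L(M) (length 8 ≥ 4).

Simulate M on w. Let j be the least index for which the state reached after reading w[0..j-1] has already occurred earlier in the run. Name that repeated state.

Run of M on w = a a a a a a b a:
  step 0: S0  (start)
  step 1: S1  (read a: S0→S1)
  step 2: S3  (read a: S1→S3)
  step 3: S3  (read a: S3→S3)   ← first repeat (S3 seen earlier)
  step 4: S3  (read a: S3→S3)
  step 5: S3  (read a: S3→S3)
  step 6: S3  (read a: S3→S3)
  step 7: S0  (read b: S3→S0)
  step 8: S1  (read a: S0→S1)

The earliest repeat is at step j = 3: M is in S3, which it already visited at step i = 2.
With |Q| = 4, pigeonhole forces a state repeat no later than step 4; the substring read between the first and second visits to that state can be pumped.

S3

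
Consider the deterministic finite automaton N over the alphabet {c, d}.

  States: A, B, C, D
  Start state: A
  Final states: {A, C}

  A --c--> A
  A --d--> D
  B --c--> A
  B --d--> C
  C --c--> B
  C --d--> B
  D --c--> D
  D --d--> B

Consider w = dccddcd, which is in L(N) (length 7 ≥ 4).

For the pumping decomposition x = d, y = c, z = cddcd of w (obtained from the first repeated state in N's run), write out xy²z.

xy^2z = d·c·c·cddcd = dcccddcd.
Reading y = c takes N from D back to D, so after x·y·y the machine is still in D, and z then leads to the accepting state C. Hence dcccddcd ∈ L(N).

dcccddcd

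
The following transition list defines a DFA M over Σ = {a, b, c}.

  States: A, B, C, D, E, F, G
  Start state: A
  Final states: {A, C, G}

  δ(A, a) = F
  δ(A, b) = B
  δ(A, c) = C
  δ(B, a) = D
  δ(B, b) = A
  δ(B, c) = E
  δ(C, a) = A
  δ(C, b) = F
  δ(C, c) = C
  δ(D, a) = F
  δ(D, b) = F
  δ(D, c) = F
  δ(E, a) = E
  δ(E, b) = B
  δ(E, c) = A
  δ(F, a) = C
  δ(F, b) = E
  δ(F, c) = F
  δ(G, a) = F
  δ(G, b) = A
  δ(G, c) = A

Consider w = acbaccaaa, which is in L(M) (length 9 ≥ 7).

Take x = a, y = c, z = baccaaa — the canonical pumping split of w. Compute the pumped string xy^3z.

xy^3z = a·c·c·c·baccaaa = acccbaccaaa.
Reading y = c takes M from F back to F, so after x·y·y·y the machine is still in F, and z then leads to the accepting state C. Hence acccbaccaaa ∈ L(M).

acccbaccaaa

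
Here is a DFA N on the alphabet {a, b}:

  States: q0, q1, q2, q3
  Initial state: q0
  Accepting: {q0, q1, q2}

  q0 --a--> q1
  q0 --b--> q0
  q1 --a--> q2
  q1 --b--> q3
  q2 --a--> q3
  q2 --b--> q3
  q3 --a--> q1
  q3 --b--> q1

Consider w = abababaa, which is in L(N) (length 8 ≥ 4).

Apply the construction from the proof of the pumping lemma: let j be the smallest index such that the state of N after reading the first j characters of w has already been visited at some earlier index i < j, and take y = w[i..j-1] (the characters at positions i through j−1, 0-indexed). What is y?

Run of N on w = a b a b a b a a:
  step 0: q0  (start)
  step 1: q1  (read a: q0→q1)
  step 2: q3  (read b: q1→q3)
  step 3: q1  (read a: q3→q1)   ← first repeat (q1 seen earlier)
  step 4: q3  (read b: q1→q3)
  step 5: q1  (read a: q3→q1)
  step 6: q3  (read b: q1→q3)
  step 7: q1  (read a: q3→q1)
  step 8: q2  (read a: q1→q2)

So i = 1, j = 3, giving x = w[0:1] = a, y = w[1:3] = ba, z = w[3:8] = babaa.
Check: |xy| = 3 ≤ 4 and |y| = 2 ≥ 1. Reading y takes N from q1 back to q1, so every xyⁱz is accepted.
The DFA has 4 states, so the proof of the pumping lemma guarantees a repeated state among the first 4+1 visited; the segment between the two visits is the pumpable y.

ba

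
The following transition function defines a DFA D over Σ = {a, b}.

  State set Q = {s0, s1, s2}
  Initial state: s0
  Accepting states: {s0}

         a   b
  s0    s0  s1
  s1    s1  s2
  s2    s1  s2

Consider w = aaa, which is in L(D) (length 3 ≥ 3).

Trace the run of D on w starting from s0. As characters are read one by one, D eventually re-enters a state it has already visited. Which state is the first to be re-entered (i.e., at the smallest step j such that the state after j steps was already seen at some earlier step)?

s0

State sequence: s0 -a-> s0 -a-> s0 -a-> s0
First repeat at step 1: s0 was already visited.

The earliest repeat is at step j = 1: D is in s0, which it already visited at step i = 0.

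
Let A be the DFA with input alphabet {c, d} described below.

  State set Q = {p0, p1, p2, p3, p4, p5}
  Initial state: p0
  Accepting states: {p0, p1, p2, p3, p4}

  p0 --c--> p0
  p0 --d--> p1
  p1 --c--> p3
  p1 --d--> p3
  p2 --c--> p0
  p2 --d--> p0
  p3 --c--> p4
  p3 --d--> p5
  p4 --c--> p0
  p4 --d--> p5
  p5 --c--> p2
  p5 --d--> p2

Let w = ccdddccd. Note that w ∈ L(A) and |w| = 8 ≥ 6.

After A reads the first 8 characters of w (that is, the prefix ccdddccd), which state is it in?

p1

Run of A on the first 8 characters of w = c c d d d c c d:
  step 0: p0  (start)
  step 1: p0  (read c: p0→p0)
  step 2: p0  (read c: p0→p0)
  step 3: p1  (read d: p0→p1)
  step 4: p3  (read d: p1→p3)
  step 5: p5  (read d: p3→p5)
  step 6: p2  (read c: p5→p2)
  step 7: p0  (read c: p2→p0)
  step 8: p1  (read d: p0→p1)

After reading 8 characters, A is in state p1.
(This kind of state-tracing is the core of the pumping-lemma construction: with 6 states, pigeonhole forces a repeat within the first 6 steps.)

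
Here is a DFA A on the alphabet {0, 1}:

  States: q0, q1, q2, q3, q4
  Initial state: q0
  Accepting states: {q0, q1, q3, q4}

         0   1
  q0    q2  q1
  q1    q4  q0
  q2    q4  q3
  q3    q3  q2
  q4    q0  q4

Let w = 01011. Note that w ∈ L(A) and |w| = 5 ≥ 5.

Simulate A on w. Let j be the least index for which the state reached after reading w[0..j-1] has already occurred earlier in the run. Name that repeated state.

q3

Run of A on w = 0 1 0 1 1:
  step 0: q0  (start)
  step 1: q2  (read 0: q0→q2)
  step 2: q3  (read 1: q2→q3)
  step 3: q3  (read 0: q3→q3)   ← first repeat (q3 seen earlier)
  step 4: q2  (read 1: q3→q2)
  step 5: q3  (read 1: q2→q3)

The earliest repeat is at step j = 3: A is in q3, which it already visited at step i = 2.
The DFA has 5 states, so the proof of the pumping lemma guarantees a repeated state among the first 5+1 visited; the segment between the two visits is the pumpable y.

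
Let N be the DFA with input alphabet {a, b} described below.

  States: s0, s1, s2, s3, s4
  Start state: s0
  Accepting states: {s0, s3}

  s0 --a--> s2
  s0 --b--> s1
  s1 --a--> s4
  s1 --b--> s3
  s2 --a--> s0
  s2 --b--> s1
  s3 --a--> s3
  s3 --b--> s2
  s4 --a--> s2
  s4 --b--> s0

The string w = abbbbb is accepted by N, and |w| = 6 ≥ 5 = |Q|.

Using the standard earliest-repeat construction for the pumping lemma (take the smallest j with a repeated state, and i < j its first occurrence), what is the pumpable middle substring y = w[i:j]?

Run of N on w = a b b b b b:
  step 0: s0  (start)
  step 1: s2  (read a: s0→s2)
  step 2: s1  (read b: s2→s1)
  step 3: s3  (read b: s1→s3)
  step 4: s2  (read b: s3→s2)   ← first repeat (s2 seen earlier)
  step 5: s1  (read b: s2→s1)
  step 6: s3  (read b: s1→s3)

So i = 1, j = 4, giving x = w[0:1] = a, y = w[1:4] = bbb, z = w[4:6] = bb.
Check: |xy| = 4 ≤ 5 and |y| = 3 ≥ 1. Reading y takes N from s2 back to s2, so every xyⁱz is accepted.

bbb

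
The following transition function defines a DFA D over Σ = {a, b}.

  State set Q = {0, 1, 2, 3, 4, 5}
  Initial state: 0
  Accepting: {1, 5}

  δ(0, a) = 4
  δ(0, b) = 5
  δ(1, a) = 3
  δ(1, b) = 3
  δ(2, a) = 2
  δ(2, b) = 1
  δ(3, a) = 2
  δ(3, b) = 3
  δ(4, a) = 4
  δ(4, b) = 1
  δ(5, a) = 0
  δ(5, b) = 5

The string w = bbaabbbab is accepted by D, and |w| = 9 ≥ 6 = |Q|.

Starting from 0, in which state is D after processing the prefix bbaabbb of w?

Run of D on the first 7 characters of w = b b a a b b b:
  step 0: 0  (start)
  step 1: 5  (read b: 0→5)
  step 2: 5  (read b: 5→5)
  step 3: 0  (read a: 5→0)
  step 4: 4  (read a: 0→4)
  step 5: 1  (read b: 4→1)
  step 6: 3  (read b: 1→3)
  step 7: 3  (read b: 3→3)

After reading 7 characters, D is in state 3.
(This kind of state-tracing is the core of the pumping-lemma construction: with 6 states, pigeonhole forces a repeat within the first 6 steps.)

3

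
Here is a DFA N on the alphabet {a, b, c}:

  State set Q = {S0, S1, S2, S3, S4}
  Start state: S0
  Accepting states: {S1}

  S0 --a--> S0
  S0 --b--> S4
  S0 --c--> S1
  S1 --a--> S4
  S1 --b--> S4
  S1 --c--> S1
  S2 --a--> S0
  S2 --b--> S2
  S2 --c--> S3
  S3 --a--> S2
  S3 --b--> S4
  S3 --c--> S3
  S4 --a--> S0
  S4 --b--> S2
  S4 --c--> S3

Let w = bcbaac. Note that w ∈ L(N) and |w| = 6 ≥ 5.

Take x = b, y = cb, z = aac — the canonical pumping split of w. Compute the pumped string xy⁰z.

baac

xy⁰z = xz = b·aac = baac.
Reading y = cb takes N from S4 back to S4, so after x the machine is still in S4, and z then leads to the accepting state S1. Hence baac ∈ L(N).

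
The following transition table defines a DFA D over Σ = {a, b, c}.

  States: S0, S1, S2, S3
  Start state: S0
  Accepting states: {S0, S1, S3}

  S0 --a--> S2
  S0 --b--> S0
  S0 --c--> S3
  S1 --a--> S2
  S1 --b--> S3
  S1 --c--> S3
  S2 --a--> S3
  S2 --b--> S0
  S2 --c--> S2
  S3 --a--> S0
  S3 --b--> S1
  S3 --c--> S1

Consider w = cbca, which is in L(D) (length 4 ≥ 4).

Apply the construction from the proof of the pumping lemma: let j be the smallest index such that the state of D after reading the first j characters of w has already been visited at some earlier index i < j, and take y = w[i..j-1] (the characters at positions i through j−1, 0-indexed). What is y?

State sequence: S0 -c-> S3 -b-> S1 -c-> S3 -a-> S0
First repeat at step 3: S3 was already visited.

So i = 1, j = 3, giving x = w[0:1] = c, y = w[1:3] = bc, z = w[3:4] = a.
Check: |xy| = 3 ≤ 4 and |y| = 2 ≥ 1. Reading y takes D from S3 back to S3, so every xyⁱz is accepted.

bc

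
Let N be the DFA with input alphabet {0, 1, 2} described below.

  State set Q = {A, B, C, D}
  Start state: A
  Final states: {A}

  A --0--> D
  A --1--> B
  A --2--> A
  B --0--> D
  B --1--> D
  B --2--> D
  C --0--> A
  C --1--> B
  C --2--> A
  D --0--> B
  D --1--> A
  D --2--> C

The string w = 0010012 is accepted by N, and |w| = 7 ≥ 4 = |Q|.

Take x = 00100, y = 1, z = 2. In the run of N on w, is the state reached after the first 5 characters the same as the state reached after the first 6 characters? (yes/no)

Run of N on the first 6 characters of w = 0 0 1 0 0 1:
  step 0: A  (start)
  step 1: D  (read 0: A→D)
  step 2: B  (read 0: D→B)
  step 3: D  (read 1: B→D)
  step 4: B  (read 0: D→B)
  step 5: D  (read 0: B→D)
  step 6: A  (read 1: D→A)

After x (step 5): D. After xy (step 6): A.
They differ (D ≠ A), so y is not a cycle from the state after x; this split is not the one the pumping-lemma construction produces, and pumping y need not keep the string in L(N).

no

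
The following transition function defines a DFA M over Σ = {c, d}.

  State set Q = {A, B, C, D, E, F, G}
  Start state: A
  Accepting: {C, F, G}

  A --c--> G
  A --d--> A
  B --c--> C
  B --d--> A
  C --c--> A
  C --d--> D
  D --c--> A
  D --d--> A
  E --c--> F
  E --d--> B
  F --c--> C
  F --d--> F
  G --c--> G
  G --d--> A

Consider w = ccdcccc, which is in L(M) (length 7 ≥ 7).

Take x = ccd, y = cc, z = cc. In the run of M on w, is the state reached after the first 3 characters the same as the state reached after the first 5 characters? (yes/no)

no

State sequence: A -c-> G -c-> G -d-> A -c-> G -c-> G

After x (step 3): A. After xy (step 5): G.
They differ (A ≠ G), so y is not a cycle from the state after x; this split is not the one the pumping-lemma construction produces, and pumping y need not keep the string in L(M).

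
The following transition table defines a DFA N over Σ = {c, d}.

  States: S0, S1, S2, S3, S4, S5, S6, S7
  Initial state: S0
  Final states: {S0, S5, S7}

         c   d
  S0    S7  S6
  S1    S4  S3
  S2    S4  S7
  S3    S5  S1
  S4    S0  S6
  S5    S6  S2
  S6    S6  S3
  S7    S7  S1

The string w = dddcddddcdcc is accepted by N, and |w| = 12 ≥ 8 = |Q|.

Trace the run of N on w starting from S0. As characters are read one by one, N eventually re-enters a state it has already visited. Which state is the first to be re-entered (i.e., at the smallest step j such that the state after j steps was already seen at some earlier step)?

State sequence: S0 -d-> S6 -d-> S3 -d-> S1 -c-> S4 -d-> S6 -d-> S3 -d-> S1 -d-> S3 -c-> S5 -d-> S2 -c-> S4 -c-> S0
First repeat at step 5: S6 was already visited.

The earliest repeat is at step j = 5: N is in S6, which it already visited at step i = 1.
Pumping length from the standard proof: p = 8 (the number of states). The repeated state found above gives |xy| = j ≤ 8 and |y| = j − i ≥ 1.

S6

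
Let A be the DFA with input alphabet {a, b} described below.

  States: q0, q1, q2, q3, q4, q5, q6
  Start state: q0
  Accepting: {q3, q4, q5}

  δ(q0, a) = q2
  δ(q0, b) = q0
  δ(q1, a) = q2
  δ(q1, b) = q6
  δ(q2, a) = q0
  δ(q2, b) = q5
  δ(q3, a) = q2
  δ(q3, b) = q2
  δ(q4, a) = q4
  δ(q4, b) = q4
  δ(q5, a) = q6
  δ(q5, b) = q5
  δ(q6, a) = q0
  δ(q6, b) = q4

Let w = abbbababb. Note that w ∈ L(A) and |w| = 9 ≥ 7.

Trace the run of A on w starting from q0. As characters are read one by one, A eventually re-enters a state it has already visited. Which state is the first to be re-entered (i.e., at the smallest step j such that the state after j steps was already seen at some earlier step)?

q5

Run of A on w = a b b b a b a b b:
  step 0: q0  (start)
  step 1: q2  (read a: q0→q2)
  step 2: q5  (read b: q2→q5)
  step 3: q5  (read b: q5→q5)   ← first repeat (q5 seen earlier)
  step 4: q5  (read b: q5→q5)
  step 5: q6  (read a: q5→q6)
  step 6: q4  (read b: q6→q4)
  step 7: q4  (read a: q4→q4)
  step 8: q4  (read b: q4→q4)
  step 9: q4  (read b: q4→q4)

The earliest repeat is at step j = 3: A is in q5, which it already visited at step i = 2.
Since A has 7 states, any run of length ≥ 7 visits 7+1 states, so by pigeonhole some state repeats within the first 7 steps — that repeat gives the pumpable loop.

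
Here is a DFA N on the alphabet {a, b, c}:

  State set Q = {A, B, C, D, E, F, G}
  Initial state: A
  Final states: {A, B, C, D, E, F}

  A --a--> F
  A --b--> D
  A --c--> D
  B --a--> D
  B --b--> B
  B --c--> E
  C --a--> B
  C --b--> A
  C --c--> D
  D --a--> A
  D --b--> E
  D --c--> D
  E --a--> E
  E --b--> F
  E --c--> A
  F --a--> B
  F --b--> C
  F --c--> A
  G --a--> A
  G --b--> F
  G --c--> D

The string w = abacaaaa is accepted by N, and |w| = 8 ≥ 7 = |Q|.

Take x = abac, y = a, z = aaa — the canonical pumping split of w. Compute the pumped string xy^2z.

abacaaaaa

xy^2z = abac·a·a·aaa = abacaaaaa.
Reading y = a takes N from E back to E, so after x·y·y the machine is still in E, and z then leads to the accepting state E. Hence abacaaaaa ∈ L(N).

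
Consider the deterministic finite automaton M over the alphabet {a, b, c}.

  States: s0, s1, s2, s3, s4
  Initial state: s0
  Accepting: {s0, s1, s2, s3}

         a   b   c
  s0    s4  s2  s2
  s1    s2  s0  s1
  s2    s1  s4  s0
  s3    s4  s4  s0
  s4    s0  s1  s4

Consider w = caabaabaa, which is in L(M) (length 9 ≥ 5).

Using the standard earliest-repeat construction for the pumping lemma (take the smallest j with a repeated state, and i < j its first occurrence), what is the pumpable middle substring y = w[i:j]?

Run of M on w = c a a b a a b a a:
  step 0: s0  (start)
  step 1: s2  (read c: s0→s2)
  step 2: s1  (read a: s2→s1)
  step 3: s2  (read a: s1→s2)   ← first repeat (s2 seen earlier)
  step 4: s4  (read b: s2→s4)
  step 5: s0  (read a: s4→s0)
  step 6: s4  (read a: s0→s4)
  step 7: s1  (read b: s4→s1)
  step 8: s2  (read a: s1→s2)
  step 9: s1  (read a: s2→s1)

So i = 1, j = 3, giving x = w[0:1] = c, y = w[1:3] = aa, z = w[3:9] = baabaa.
Check: |xy| = 3 ≤ 5 and |y| = 2 ≥ 1. Reading y takes M from s2 back to s2, so every xyⁱz is accepted.

aa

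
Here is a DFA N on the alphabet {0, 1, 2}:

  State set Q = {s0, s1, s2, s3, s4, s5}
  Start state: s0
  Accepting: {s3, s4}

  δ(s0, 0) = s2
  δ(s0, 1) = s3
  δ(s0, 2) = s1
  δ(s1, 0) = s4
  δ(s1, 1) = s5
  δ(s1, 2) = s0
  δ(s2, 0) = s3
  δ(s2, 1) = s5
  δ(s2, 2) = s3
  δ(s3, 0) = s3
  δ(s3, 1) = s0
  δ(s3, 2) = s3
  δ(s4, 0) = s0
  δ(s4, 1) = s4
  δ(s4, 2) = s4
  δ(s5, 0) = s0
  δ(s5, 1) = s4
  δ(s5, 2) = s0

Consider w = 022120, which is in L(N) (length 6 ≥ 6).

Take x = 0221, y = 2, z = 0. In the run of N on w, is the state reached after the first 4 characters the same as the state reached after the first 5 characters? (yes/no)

no

Run of N on the first 5 characters of w = 0 2 2 1 2:
  step 0: s0  (start)
  step 1: s2  (read 0: s0→s2)
  step 2: s3  (read 2: s2→s3)
  step 3: s3  (read 2: s3→s3)
  step 4: s0  (read 1: s3→s0)
  step 5: s1  (read 2: s0→s1)

After x (step 4): s0. After xy (step 5): s1.
They differ (s0 ≠ s1), so y is not a cycle from the state after x; this split is not the one the pumping-lemma construction produces, and pumping y need not keep the string in L(N).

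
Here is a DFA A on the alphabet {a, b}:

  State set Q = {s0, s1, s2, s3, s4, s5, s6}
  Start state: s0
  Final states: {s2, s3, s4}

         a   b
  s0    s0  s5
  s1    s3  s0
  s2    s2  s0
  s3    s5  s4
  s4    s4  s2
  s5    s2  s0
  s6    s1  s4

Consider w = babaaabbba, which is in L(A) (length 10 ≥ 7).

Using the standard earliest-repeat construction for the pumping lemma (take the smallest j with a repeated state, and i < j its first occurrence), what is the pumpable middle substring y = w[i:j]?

Run of A on w = b a b a a a b b b a:
  step 0: s0  (start)
  step 1: s5  (read b: s0→s5)
  step 2: s2  (read a: s5→s2)
  step 3: s0  (read b: s2→s0)   ← first repeat (s0 seen earlier)
  step 4: s0  (read a: s0→s0)
  step 5: s0  (read a: s0→s0)
  step 6: s0  (read a: s0→s0)
  step 7: s5  (read b: s0→s5)
  step 8: s0  (read b: s5→s0)
  step 9: s5  (read b: s0→s5)
  step 10: s2  (read a: s5→s2)

So i = 0, j = 3, giving x = w[0:0] = ε, y = w[0:3] = bab, z = w[3:10] = aaabbba.
Check: |xy| = 3 ≤ 7 and |y| = 3 ≥ 1. Reading y takes A from s0 back to s0, so every xyⁱz is accepted.

bab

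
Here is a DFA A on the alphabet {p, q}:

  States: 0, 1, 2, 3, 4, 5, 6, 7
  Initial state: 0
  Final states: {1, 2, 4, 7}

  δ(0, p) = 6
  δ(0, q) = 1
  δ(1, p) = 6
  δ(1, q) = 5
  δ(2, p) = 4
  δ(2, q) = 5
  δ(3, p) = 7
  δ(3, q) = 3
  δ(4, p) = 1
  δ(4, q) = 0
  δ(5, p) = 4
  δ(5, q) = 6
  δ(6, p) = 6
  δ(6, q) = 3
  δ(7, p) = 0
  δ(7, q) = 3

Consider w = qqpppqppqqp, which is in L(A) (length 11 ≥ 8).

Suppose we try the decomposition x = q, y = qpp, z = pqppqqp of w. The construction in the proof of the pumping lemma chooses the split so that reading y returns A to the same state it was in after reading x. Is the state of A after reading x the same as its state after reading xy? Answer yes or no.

State sequence: 0 -q-> 1 -q-> 5 -p-> 4 -p-> 1

After x (step 1): 1. After xy (step 4): 1.
They match, so y = qpp drives A around a cycle from 1 back to itself; pumping y any number of times keeps A in 1 before reading z, and xyⁱz ∈ L(A) for every i ≥ 0.

yes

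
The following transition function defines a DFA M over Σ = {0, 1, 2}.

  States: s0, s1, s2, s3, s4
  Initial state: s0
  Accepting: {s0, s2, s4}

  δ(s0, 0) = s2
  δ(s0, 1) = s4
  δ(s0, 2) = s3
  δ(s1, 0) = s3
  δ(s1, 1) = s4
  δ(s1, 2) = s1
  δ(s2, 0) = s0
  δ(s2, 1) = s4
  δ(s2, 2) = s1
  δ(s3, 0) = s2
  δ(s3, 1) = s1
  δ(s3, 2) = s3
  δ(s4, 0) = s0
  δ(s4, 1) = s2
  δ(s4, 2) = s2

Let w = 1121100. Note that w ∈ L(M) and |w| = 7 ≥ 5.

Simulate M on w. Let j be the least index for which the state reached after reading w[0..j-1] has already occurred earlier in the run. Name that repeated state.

s4

Run of M on w = 1 1 2 1 1 0 0:
  step 0: s0  (start)
  step 1: s4  (read 1: s0→s4)
  step 2: s2  (read 1: s4→s2)
  step 3: s1  (read 2: s2→s1)
  step 4: s4  (read 1: s1→s4)   ← first repeat (s4 seen earlier)
  step 5: s2  (read 1: s4→s2)
  step 6: s0  (read 0: s2→s0)
  step 7: s2  (read 0: s0→s2)

The earliest repeat is at step j = 4: M is in s4, which it already visited at step i = 1.
Pumping length from the standard proof: p = 5 (the number of states). The repeated state found above gives |xy| = j ≤ 5 and |y| = j − i ≥ 1.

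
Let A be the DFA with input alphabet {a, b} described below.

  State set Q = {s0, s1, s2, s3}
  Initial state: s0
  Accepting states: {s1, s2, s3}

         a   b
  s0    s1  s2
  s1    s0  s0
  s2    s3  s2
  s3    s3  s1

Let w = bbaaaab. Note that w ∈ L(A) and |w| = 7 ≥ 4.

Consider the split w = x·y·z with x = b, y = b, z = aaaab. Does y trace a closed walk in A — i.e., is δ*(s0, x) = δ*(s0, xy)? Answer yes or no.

yes

State sequence: s0 -b-> s2 -b-> s2

After x (step 1): s2. After xy (step 2): s2.
They match, so y = b drives A around a cycle from s2 back to itself; pumping y any number of times keeps A in s2 before reading z, and xyⁱz ∈ L(A) for every i ≥ 0.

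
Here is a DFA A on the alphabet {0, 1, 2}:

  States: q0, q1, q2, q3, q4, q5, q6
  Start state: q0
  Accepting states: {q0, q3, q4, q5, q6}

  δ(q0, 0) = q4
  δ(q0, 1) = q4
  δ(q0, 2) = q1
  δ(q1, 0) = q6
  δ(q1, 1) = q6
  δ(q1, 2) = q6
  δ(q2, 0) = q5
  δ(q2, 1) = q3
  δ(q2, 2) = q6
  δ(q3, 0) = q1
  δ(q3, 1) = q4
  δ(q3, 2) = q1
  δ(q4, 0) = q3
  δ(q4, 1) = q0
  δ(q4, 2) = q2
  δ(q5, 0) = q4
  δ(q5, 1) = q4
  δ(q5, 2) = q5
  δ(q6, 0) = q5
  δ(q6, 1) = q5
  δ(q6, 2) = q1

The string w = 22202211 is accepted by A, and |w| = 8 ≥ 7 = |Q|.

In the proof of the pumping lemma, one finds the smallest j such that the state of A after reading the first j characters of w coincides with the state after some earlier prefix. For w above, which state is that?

q1

Run of A on w = 2 2 2 0 2 2 1 1:
  step 0: q0  (start)
  step 1: q1  (read 2: q0→q1)
  step 2: q6  (read 2: q1→q6)
  step 3: q1  (read 2: q6→q1)   ← first repeat (q1 seen earlier)
  step 4: q6  (read 0: q1→q6)
  step 5: q1  (read 2: q6→q1)
  step 6: q6  (read 2: q1→q6)
  step 7: q5  (read 1: q6→q5)
  step 8: q4  (read 1: q5→q4)

The earliest repeat is at step j = 3: A is in q1, which it already visited at step i = 1.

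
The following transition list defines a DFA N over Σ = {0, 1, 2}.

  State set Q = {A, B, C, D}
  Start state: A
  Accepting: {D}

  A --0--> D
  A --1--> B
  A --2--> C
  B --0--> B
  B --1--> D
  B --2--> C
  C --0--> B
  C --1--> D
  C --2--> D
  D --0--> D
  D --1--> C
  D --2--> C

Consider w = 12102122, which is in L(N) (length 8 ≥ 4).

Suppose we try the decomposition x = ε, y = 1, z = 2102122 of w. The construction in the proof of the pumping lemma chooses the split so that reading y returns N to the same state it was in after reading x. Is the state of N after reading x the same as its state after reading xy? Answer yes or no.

no

State sequence: A -1-> B

After x (step 0): A. After xy (step 1): B.
They differ (A ≠ B), so y is not a cycle from the state after x; this split is not the one the pumping-lemma construction produces, and pumping y need not keep the string in L(N).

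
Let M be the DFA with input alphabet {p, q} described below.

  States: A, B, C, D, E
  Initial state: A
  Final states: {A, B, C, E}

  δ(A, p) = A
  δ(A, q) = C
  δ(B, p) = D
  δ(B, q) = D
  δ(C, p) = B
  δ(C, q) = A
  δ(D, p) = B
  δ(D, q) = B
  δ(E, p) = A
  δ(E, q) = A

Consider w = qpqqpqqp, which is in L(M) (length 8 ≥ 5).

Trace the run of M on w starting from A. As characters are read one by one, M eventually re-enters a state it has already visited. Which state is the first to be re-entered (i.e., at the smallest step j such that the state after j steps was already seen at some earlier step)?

Run of M on w = q p q q p q q p:
  step 0: A  (start)
  step 1: C  (read q: A→C)
  step 2: B  (read p: C→B)
  step 3: D  (read q: B→D)
  step 4: B  (read q: D→B)   ← first repeat (B seen earlier)
  step 5: D  (read p: B→D)
  step 6: B  (read q: D→B)
  step 7: D  (read q: B→D)
  step 8: B  (read p: D→B)

The earliest repeat is at step j = 4: M is in B, which it already visited at step i = 2.
Since M has 5 states, any run of length ≥ 5 visits 5+1 states, so by pigeonhole some state repeats within the first 5 steps — that repeat gives the pumpable loop.

B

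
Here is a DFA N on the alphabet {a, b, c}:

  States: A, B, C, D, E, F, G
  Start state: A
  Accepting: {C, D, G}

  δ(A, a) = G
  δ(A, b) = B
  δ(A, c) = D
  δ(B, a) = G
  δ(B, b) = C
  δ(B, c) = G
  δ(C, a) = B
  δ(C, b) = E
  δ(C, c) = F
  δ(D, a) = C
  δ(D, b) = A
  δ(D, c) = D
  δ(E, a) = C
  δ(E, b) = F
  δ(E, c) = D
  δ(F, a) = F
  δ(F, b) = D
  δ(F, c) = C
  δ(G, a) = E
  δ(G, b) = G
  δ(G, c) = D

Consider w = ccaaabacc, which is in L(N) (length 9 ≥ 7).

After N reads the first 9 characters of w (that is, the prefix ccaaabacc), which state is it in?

D

State sequence: A -c-> D -c-> D -a-> C -a-> B -a-> G -b-> G -a-> E -c-> D -c-> D

After reading 9 characters, N is in state D.
(This kind of state-tracing is the core of the pumping-lemma construction: with 7 states, pigeonhole forces a repeat within the first 7 steps.)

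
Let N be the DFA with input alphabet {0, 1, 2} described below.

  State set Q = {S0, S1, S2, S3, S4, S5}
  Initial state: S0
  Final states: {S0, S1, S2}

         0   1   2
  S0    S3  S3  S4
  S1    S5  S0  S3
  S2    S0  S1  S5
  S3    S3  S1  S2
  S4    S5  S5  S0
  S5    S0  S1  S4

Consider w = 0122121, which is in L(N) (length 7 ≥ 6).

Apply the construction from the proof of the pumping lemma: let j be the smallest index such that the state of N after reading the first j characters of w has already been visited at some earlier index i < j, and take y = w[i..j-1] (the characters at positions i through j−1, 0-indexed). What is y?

12

Run of N on w = 0 1 2 2 1 2 1:
  step 0: S0  (start)
  step 1: S3  (read 0: S0→S3)
  step 2: S1  (read 1: S3→S1)
  step 3: S3  (read 2: S1→S3)   ← first repeat (S3 seen earlier)
  step 4: S2  (read 2: S3→S2)
  step 5: S1  (read 1: S2→S1)
  step 6: S3  (read 2: S1→S3)
  step 7: S1  (read 1: S3→S1)

So i = 1, j = 3, giving x = w[0:1] = 0, y = w[1:3] = 12, z = w[3:7] = 2121.
Check: |xy| = 3 ≤ 6 and |y| = 2 ≥ 1. Reading y takes N from S3 back to S3, so every xyⁱz is accepted.
With |Q| = 6, pigeonhole forces a state repeat no later than step 6; the substring read between the first and second visits to that state can be pumped.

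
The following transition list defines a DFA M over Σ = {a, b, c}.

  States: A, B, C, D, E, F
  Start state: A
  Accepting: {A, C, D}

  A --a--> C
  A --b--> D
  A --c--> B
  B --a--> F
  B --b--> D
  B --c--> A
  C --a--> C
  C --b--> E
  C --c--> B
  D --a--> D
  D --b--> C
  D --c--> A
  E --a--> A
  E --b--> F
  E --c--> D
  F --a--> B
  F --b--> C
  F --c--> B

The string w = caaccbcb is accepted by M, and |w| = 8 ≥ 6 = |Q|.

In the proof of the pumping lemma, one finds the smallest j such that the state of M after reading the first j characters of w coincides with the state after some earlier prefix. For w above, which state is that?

B

Run of M on w = c a a c c b c b:
  step 0: A  (start)
  step 1: B  (read c: A→B)
  step 2: F  (read a: B→F)
  step 3: B  (read a: F→B)   ← first repeat (B seen earlier)
  step 4: A  (read c: B→A)
  step 5: B  (read c: A→B)
  step 6: D  (read b: B→D)
  step 7: A  (read c: D→A)
  step 8: D  (read b: A→D)

The earliest repeat is at step j = 3: M is in B, which it already visited at step i = 1.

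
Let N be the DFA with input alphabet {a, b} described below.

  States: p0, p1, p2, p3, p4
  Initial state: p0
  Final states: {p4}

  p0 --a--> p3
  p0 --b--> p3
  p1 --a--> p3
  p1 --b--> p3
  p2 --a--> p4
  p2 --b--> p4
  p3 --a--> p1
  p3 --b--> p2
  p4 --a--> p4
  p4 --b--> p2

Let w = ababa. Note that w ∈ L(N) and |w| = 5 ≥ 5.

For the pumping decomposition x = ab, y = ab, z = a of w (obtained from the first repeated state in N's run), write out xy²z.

abababa

xy^2z = ab·ab·ab·a = abababa.
Reading y = ab takes N from p2 back to p2, so after x·y·y the machine is still in p2, and z then leads to the accepting state p4. Hence abababa ∈ L(N).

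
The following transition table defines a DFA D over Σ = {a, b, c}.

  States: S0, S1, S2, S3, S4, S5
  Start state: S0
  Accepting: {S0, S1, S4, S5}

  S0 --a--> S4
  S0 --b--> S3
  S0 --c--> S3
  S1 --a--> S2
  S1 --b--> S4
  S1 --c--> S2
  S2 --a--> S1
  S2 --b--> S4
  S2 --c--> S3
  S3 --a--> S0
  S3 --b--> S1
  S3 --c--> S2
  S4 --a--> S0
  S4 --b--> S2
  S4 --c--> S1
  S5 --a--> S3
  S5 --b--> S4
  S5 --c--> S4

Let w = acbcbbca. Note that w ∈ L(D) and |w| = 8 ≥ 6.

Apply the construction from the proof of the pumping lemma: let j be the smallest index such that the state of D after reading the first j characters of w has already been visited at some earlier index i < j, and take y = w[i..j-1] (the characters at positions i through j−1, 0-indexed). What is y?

cb

Run of D on w = a c b c b b c a:
  step 0: S0  (start)
  step 1: S4  (read a: S0→S4)
  step 2: S1  (read c: S4→S1)
  step 3: S4  (read b: S1→S4)   ← first repeat (S4 seen earlier)
  step 4: S1  (read c: S4→S1)
  step 5: S4  (read b: S1→S4)
  step 6: S2  (read b: S4→S2)
  step 7: S3  (read c: S2→S3)
  step 8: S0  (read a: S3→S0)

So i = 1, j = 3, giving x = w[0:1] = a, y = w[1:3] = cb, z = w[3:8] = cbbca.
Check: |xy| = 3 ≤ 6 and |y| = 2 ≥ 1. Reading y takes D from S4 back to S4, so every xyⁱz is accepted.
Pumping length from the standard proof: p = 6 (the number of states). The repeated state found above gives |xy| = j ≤ 6 and |y| = j − i ≥ 1.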